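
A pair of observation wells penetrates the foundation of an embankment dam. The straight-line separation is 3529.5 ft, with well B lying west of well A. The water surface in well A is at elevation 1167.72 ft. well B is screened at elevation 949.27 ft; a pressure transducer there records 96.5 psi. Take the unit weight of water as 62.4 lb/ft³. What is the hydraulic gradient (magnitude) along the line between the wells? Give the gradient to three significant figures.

i ≈ 0.00120

Total head at well A: h = 1167.72 ft (water level in the piezometer is the total head).
Pressure head at well B: ψ = 144·P/γ = 144 × 96.5 / 62.4 = 222.69 ft.
Total head at well B: h = z + ψ = 949.27 + 222.69 = 1171.96 ft.
Head difference: h(well A) − h(well B) = 1167.72 − 1171.96 = -4.24 ft.
Hydraulic gradient: i = |Δh| / L = 4.24 / 3529.5 = 0.00120.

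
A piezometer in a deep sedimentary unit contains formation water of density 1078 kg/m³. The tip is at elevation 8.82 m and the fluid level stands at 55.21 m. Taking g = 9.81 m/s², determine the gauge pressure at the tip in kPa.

Pressure head ψ = h − z = 55.21 − 8.82 = 46.39 m.
P = ρgψ = 1078 × 9.81 × 46.39 = 490583 Pa ≈ 491 kPa.

P ≈ 491 kPa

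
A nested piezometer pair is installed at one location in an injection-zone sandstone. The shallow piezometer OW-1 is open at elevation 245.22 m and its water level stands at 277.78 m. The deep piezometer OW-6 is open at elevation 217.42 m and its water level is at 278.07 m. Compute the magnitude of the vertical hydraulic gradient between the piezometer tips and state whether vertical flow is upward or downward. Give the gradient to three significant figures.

|i_v| ≈ 0.0104; vertical flow is upward

Total head at OW-1: h = 277.78 m (water level in the standpipe).
Total head at OW-6: h = 278.07 m.
Δh = h(OW-1) − h(OW-6) = 277.78 − 278.07 = -0.29 m.
Vertical separation Δz = 245.22 − 217.42 = 27.80 m.
|i_v| = |Δh| / Δz = 0.29 / 27.80 = 0.0104.
Head is higher in the deep piezometer, so vertical flow is upward (discharge condition).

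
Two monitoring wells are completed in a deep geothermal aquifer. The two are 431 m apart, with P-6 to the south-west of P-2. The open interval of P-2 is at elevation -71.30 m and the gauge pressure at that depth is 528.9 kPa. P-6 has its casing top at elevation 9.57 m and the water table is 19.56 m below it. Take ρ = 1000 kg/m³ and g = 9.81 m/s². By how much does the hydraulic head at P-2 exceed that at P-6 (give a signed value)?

Pressure head at P-2: ψ = P/(ρg) = 528.9×1000 / (1000 × 9.81) = 53.91 m.
Total head at P-2: h = z + ψ = -71.30 + 53.91 = -17.39 m.
Total head at P-6: h = 9.57 − 19.56 = -9.99 m.
Head difference: h(P-2) − h(P-6) = -17.39 − (-9.99) = -7.40 m.

Δh ≈ -7.40 m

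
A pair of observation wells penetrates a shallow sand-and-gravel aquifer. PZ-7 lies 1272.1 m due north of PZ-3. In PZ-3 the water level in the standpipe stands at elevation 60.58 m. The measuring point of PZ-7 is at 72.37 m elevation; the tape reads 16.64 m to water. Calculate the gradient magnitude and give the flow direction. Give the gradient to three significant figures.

i ≈ 0.00381; groundwater flows toward the north

Total head at PZ-3: h = 60.58 m (water level in the piezometer is the total head).
Total head at PZ-7: h = 72.37 − 16.64 = 55.73 m.
Head difference: h(PZ-3) − h(PZ-7) = 60.58 − 55.73 = 4.85 m.
Hydraulic gradient: i = |Δh| / L = 4.85 / 1272.1 = 0.00381.
Flow is from higher to lower head: from PZ-3 toward PZ-7, i.e. toward the north.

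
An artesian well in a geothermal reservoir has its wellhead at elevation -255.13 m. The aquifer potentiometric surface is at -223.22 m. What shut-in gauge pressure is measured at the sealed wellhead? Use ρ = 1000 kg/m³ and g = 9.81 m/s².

Head above the cap: Δh = -223.22 − (-255.13) = 31.91 m.
P = ρgΔh = 1000 × 9.81 × 31.91 = 313037 Pa ≈ 313 kPa.

P ≈ 313 kPa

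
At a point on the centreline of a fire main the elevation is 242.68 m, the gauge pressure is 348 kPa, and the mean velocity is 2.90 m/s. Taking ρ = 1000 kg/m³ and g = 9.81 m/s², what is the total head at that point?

Pressure head ψ = P/(ρg) = 348×1000 / (1000 × 9.81) = 35.47 m.
Velocity head = v²/(2g) = 2.90² / (2 × 9.81) = 0.429 m.
h = z + ψ + v²/(2g) = 242.68 + 35.47 + 0.429 = 278.58 m.

h ≈ 278.58 m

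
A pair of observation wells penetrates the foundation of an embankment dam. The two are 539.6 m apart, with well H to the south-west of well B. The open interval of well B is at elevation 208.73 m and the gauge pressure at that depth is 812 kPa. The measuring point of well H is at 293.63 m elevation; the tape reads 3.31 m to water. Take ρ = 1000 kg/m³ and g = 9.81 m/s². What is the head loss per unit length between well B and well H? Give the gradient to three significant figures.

Pressure head at well B: ψ = P/(ρg) = 812×1000 / (1000 × 9.81) = 82.77 m.
Total head at well B: h = z + ψ = 208.73 + 82.77 = 291.50 m.
Total head at well H: h = 293.63 − 3.31 = 290.32 m.
Head difference: h(well B) − h(well H) = 291.50 − 290.32 = 1.18 m.
Hydraulic gradient: i = |Δh| / L = 1.18 / 539.6 = 0.00219.

i ≈ 0.00219 m/m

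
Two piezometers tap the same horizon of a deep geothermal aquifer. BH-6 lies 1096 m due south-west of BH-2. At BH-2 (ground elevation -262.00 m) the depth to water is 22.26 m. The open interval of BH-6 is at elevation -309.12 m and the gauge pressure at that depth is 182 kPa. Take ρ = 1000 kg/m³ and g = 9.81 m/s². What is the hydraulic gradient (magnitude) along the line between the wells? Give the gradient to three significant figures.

i ≈ 0.00576

Total head at BH-2: h = -262.00 − 22.26 = -284.26 m.
Pressure head at BH-6: ψ = P/(ρg) = 182×1000 / (1000 × 9.81) = 18.55 m.
Total head at BH-6: h = z + ψ = -309.12 + 18.55 = -290.57 m.
Head difference: h(BH-2) − h(BH-6) = -284.26 − (-290.57) = 6.31 m.
Hydraulic gradient: i = |Δh| / L = 6.31 / 1096 = 0.00576.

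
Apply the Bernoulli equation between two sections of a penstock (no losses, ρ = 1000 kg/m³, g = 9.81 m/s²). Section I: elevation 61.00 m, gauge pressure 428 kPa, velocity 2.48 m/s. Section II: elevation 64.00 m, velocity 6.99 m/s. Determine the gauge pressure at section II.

P₂ ≈ 377 kPa

Pressure head at I: ψ₁ = P₁/(ρg) = 428×1000 / (1000 × 9.81) = 43.63 m.
Velocity heads: v₁²/2g = 2.48²/19.62 = 0.313 m; v₂²/2g = 6.99²/19.62 = 2.490 m.
Total head H = z₁ + ψ₁ + v₁²/2g = 61.00 + 43.63 + 0.313 = 104.94 m.
ψ₂ = H − z₂ − v₂²/2g = 104.94 − 64.00 − 2.490 = 38.45 m.
P₂ = ρgψ₂ = 1000 × 9.81 × 38.45 ≈ 377 kPa.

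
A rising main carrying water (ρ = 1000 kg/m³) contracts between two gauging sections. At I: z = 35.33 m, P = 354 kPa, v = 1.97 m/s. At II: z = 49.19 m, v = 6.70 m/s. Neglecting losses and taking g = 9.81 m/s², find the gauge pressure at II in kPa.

Pressure head at I: ψ₁ = P₁/(ρg) = 354×1000 / (1000 × 9.81) = 36.09 m.
Velocity heads: v₁²/2g = 1.97²/19.62 = 0.198 m; v₂²/2g = 6.70²/19.62 = 2.288 m.
Total head H = z₁ + ψ₁ + v₁²/2g = 35.33 + 36.09 + 0.198 = 71.62 m.
ψ₂ = H − z₂ − v₂²/2g = 71.62 − 49.19 − 2.288 = 20.14 m.
P₂ = ρgψ₂ = 1000 × 9.81 × 20.14 ≈ 198 kPa.

P₂ ≈ 198 kPa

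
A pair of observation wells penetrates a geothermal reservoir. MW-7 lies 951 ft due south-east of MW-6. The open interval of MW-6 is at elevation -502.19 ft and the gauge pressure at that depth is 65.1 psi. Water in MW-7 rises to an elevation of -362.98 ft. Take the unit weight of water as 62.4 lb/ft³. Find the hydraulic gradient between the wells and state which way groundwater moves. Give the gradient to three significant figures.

i ≈ 0.0116; groundwater flows toward the south-east

Pressure head at MW-6: ψ = 144·P/γ = 144 × 65.1 / 62.4 = 150.23 ft.
Total head at MW-6: h = z + ψ = -502.19 + 150.23 = -351.96 ft.
Total head at MW-7: h = -362.98 ft (water level in the piezometer is the total head).
Head difference: h(MW-6) − h(MW-7) = -351.96 − (-362.98) = 11.02 ft.
Hydraulic gradient: i = |Δh| / L = 11.02 / 951 = 0.0116.
Flow is from higher to lower head: from MW-6 toward MW-7, i.e. toward the south-east.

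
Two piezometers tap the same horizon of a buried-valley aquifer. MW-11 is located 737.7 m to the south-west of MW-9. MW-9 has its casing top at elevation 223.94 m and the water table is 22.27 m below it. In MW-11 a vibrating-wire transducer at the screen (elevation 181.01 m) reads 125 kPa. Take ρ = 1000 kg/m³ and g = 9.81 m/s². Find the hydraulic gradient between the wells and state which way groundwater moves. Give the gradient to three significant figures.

Total head at MW-9: h = 223.94 − 22.27 = 201.67 m.
Pressure head at MW-11: ψ = P/(ρg) = 125×1000 / (1000 × 9.81) = 12.74 m.
Total head at MW-11: h = z + ψ = 181.01 + 12.74 = 193.75 m.
Head difference: h(MW-9) − h(MW-11) = 201.67 − 193.75 = 7.92 m.
Hydraulic gradient: i = |Δh| / L = 7.92 / 737.7 = 0.0107.
Flow is from higher to lower head: from MW-9 toward MW-11, i.e. toward the south-west.

i ≈ 0.0107; groundwater flows toward the south-west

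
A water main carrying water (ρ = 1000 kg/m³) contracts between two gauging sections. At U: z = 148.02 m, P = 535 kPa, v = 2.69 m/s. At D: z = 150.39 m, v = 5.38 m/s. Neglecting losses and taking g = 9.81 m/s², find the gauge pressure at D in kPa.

P₂ ≈ 501 kPa

Pressure head at U: ψ₁ = P₁/(ρg) = 535×1000 / (1000 × 9.81) = 54.54 m.
Velocity heads: v₁²/2g = 2.69²/19.62 = 0.369 m; v₂²/2g = 5.38²/19.62 = 1.475 m.
Total head H = z₁ + ψ₁ + v₁²/2g = 148.02 + 54.54 + 0.369 = 202.93 m.
ψ₂ = H − z₂ − v₂²/2g = 202.93 − 150.39 − 1.475 = 51.07 m.
P₂ = ρgψ₂ = 1000 × 9.81 × 51.07 ≈ 501 kPa.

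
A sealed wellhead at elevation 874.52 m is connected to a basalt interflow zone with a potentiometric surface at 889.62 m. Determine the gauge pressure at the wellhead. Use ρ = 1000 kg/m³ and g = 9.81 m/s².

P ≈ 148 kPa

Head above the cap: Δh = 889.62 − 874.52 = 15.10 m.
P = ρgΔh = 1000 × 9.81 × 15.10 = 148131 Pa ≈ 148 kPa.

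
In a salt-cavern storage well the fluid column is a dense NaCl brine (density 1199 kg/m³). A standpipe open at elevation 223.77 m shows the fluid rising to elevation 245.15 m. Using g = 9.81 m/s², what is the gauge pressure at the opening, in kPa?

P ≈ 251 kPa

Pressure head ψ = h − z = 245.15 − 223.77 = 21.38 m.
P = ρgψ = 1199 × 9.81 × 21.38 = 251476 Pa ≈ 251 kPa.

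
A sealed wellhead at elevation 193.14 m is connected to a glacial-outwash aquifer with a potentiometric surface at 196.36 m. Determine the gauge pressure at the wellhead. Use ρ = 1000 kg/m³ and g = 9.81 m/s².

Head above the cap: Δh = 196.36 − 193.14 = 3.22 m.
P = ρgΔh = 1000 × 9.81 × 3.22 = 31588 Pa ≈ 31.6 kPa.

P ≈ 31.6 kPa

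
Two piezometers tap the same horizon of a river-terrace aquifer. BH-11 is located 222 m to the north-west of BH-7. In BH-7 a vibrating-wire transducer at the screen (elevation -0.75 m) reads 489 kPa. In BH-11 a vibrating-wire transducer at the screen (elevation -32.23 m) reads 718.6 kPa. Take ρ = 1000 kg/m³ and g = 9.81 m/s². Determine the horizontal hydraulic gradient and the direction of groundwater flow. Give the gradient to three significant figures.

i ≈ 0.0364; groundwater flows toward the north-west

Pressure head at BH-7: ψ = P/(ρg) = 489×1000 / (1000 × 9.81) = 49.85 m.
Total head at BH-7: h = z + ψ = -0.75 + 49.85 = 49.10 m.
Pressure head at BH-11: ψ = P/(ρg) = 718.6×1000 / (1000 × 9.81) = 73.25 m.
Total head at BH-11: h = z + ψ = -32.23 + 73.25 = 41.02 m.
Head difference: h(BH-7) − h(BH-11) = 49.10 − 41.02 = 8.08 m.
Hydraulic gradient: i = |Δh| / L = 8.08 / 222 = 0.0364.
Flow is from higher to lower head: from BH-7 toward BH-11, i.e. toward the north-west.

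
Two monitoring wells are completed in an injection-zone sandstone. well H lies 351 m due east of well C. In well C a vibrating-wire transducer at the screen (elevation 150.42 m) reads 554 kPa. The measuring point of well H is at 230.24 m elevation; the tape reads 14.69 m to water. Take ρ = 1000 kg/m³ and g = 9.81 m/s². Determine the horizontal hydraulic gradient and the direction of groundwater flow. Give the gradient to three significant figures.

Pressure head at well C: ψ = P/(ρg) = 554×1000 / (1000 × 9.81) = 56.47 m.
Total head at well C: h = z + ψ = 150.42 + 56.47 = 206.89 m.
Total head at well H: h = 230.24 − 14.69 = 215.55 m.
Head difference: h(well C) − h(well H) = 206.89 − 215.55 = -8.66 m.
Hydraulic gradient: i = |Δh| / L = 8.66 / 351 = 0.0247.
Flow is from higher to lower head: from well H toward well C, i.e. toward the west.

i ≈ 0.0247; groundwater flows toward the west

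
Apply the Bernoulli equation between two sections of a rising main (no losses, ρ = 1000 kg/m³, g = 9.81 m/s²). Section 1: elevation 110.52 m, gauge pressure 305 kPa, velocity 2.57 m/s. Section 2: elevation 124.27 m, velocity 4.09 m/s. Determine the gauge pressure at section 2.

Pressure head at 1: ψ₁ = P₁/(ρg) = 305×1000 / (1000 × 9.81) = 31.09 m.
Velocity heads: v₁²/2g = 2.57²/19.62 = 0.337 m; v₂²/2g = 4.09²/19.62 = 0.853 m.
Total head H = z₁ + ψ₁ + v₁²/2g = 110.52 + 31.09 + 0.337 = 141.95 m.
ψ₂ = H − z₂ − v₂²/2g = 141.95 − 124.27 − 0.853 = 16.83 m.
P₂ = ρgψ₂ = 1000 × 9.81 × 16.83 ≈ 165 kPa.

P₂ ≈ 165 kPa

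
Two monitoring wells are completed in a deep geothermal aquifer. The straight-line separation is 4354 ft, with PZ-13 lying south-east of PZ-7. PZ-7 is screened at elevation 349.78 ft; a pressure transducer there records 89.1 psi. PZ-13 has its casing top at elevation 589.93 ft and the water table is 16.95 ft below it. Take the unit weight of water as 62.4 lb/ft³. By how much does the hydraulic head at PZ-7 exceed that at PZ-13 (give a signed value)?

Pressure head at PZ-7: ψ = 144·P/γ = 144 × 89.1 / 62.4 = 205.62 ft.
Total head at PZ-7: h = z + ψ = 349.78 + 205.62 = 555.40 ft.
Total head at PZ-13: h = 589.93 − 16.95 = 572.98 ft.
Head difference: h(PZ-7) − h(PZ-13) = 555.40 − 572.98 = -17.58 ft.

Δh ≈ -17.58 ft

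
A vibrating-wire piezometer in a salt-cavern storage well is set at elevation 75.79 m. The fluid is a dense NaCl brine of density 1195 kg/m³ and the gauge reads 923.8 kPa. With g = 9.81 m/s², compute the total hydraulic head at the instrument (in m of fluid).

h ≈ 154.59 m

ψ = P/(ρg) = 923.8×1000 / (1195 × 9.81) = 78.80 m.
h = z + ψ = 75.79 + 78.80 = 154.59 m.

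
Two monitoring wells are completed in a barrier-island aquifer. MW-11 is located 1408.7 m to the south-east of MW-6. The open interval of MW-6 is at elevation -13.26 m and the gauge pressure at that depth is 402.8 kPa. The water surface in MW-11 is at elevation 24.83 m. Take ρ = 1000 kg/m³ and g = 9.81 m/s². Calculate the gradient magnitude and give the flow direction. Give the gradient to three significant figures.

Pressure head at MW-6: ψ = P/(ρg) = 402.8×1000 / (1000 × 9.81) = 41.06 m.
Total head at MW-6: h = z + ψ = -13.26 + 41.06 = 27.80 m.
Total head at MW-11: h = 24.83 m (water level in the piezometer is the total head).
Head difference: h(MW-6) − h(MW-11) = 27.80 − 24.83 = 2.97 m.
Hydraulic gradient: i = |Δh| / L = 2.97 / 1408.7 = 0.00211.
Flow is from higher to lower head: from MW-6 toward MW-11, i.e. toward the south-east.

i ≈ 0.00211; groundwater flows toward the south-east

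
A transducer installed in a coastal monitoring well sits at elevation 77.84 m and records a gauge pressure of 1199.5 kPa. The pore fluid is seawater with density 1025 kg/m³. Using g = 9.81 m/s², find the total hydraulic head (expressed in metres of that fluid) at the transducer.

ψ = P/(ρg) = 1199.5×1000 / (1025 × 9.81) = 119.29 m.
h = z + ψ = 77.84 + 119.29 = 197.13 m.

h ≈ 197.13 m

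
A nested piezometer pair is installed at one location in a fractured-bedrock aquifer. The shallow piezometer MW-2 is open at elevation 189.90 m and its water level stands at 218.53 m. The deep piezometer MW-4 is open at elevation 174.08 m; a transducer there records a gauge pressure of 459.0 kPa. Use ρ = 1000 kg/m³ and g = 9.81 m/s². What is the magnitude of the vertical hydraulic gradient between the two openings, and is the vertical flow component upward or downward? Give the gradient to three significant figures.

Total head at MW-2: h = 218.53 m (water level in the standpipe).
Pressure head at MW-4: ψ = P/(ρg) = 459.0×1000 / (1000 × 9.81) = 46.79 m.
Total head at MW-4: h = z + ψ = 174.08 + 46.79 = 220.87 m.
Δh = h(MW-2) − h(MW-4) = 218.53 − 220.87 = -2.34 m.
Vertical separation Δz = 189.90 − 174.08 = 15.82 m.
|i_v| = |Δh| / Δz = 2.34 / 15.82 = 0.148.
Head is higher in the deep piezometer, so vertical flow is upward (discharge condition).

|i_v| ≈ 0.148; vertical flow is upward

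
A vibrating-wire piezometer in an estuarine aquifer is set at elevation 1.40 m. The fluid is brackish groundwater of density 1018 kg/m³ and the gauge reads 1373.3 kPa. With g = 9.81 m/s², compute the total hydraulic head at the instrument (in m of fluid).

h ≈ 138.91 m

ψ = P/(ρg) = 1373.3×1000 / (1018 × 9.81) = 137.51 m.
h = z + ψ = 1.40 + 137.51 = 138.91 m.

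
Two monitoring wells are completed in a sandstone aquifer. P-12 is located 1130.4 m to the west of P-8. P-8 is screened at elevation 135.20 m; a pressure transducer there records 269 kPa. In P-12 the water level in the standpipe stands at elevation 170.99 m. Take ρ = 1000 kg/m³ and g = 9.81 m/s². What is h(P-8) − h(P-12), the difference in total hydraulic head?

Pressure head at P-8: ψ = P/(ρg) = 269×1000 / (1000 × 9.81) = 27.42 m.
Total head at P-8: h = z + ψ = 135.20 + 27.42 = 162.62 m.
Total head at P-12: h = 170.99 m (water level in the piezometer is the total head).
Head difference: h(P-8) − h(P-12) = 162.62 − 170.99 = -8.37 m.

Δh ≈ -8.37 m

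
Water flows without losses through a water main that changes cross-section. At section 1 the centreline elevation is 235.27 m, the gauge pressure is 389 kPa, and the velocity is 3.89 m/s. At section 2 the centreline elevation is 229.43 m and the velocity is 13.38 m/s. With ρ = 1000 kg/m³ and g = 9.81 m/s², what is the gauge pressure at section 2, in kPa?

P₂ ≈ 364 kPa

Pressure head at 1: ψ₁ = P₁/(ρg) = 389×1000 / (1000 × 9.81) = 39.65 m.
Velocity heads: v₁²/2g = 3.89²/19.62 = 0.771 m; v₂²/2g = 13.38²/19.62 = 9.125 m.
Total head H = z₁ + ψ₁ + v₁²/2g = 235.27 + 39.65 + 0.771 = 275.69 m.
ψ₂ = H − z₂ − v₂²/2g = 275.69 − 229.43 − 9.125 = 37.13 m.
P₂ = ρgψ₂ = 1000 × 9.81 × 37.13 ≈ 364 kPa.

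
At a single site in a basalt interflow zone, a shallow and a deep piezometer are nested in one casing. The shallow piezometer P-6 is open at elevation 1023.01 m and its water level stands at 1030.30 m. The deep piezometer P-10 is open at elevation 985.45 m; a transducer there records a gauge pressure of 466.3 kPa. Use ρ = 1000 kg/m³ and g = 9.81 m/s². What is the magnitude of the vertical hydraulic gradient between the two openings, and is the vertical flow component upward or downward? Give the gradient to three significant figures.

|i_v| ≈ 0.0714; vertical flow is upward

Total head at P-6: h = 1030.30 m (water level in the standpipe).
Pressure head at P-10: ψ = P/(ρg) = 466.3×1000 / (1000 × 9.81) = 47.53 m.
Total head at P-10: h = z + ψ = 985.45 + 47.53 = 1032.98 m.
Δh = h(P-6) − h(P-10) = 1030.30 − 1032.98 = -2.68 m.
Vertical separation Δz = 1023.01 − 985.45 = 37.56 m.
|i_v| = |Δh| / Δz = 2.68 / 37.56 = 0.0714.
Head is higher in the deep piezometer, so vertical flow is upward (discharge condition).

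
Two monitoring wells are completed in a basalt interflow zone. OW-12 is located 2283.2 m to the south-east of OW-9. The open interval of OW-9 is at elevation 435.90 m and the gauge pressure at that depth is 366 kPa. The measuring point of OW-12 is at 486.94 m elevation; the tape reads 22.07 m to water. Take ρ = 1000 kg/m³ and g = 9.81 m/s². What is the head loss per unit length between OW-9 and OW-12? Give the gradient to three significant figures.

Pressure head at OW-9: ψ = P/(ρg) = 366×1000 / (1000 × 9.81) = 37.31 m.
Total head at OW-9: h = z + ψ = 435.90 + 37.31 = 473.21 m.
Total head at OW-12: h = 486.94 − 22.07 = 464.87 m.
Head difference: h(OW-9) − h(OW-12) = 473.21 − 464.87 = 8.34 m.
Hydraulic gradient: i = |Δh| / L = 8.34 / 2283.2 = 0.00365.

i ≈ 0.00365 m/m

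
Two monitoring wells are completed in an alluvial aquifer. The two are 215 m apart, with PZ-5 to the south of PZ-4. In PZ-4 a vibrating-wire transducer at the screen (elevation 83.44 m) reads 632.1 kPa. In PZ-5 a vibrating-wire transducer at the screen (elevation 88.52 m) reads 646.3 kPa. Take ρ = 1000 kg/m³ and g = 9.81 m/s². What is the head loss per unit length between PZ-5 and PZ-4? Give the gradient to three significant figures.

Pressure head at PZ-4: ψ = P/(ρg) = 632.1×1000 / (1000 × 9.81) = 64.43 m.
Total head at PZ-4: h = z + ψ = 83.44 + 64.43 = 147.87 m.
Pressure head at PZ-5: ψ = P/(ρg) = 646.3×1000 / (1000 × 9.81) = 65.88 m.
Total head at PZ-5: h = z + ψ = 88.52 + 65.88 = 154.40 m.
Head difference: h(PZ-4) − h(PZ-5) = 147.87 − 154.40 = -6.53 m.
Hydraulic gradient: i = |Δh| / L = 6.53 / 215 = 0.0304.

i ≈ 0.0304 m/m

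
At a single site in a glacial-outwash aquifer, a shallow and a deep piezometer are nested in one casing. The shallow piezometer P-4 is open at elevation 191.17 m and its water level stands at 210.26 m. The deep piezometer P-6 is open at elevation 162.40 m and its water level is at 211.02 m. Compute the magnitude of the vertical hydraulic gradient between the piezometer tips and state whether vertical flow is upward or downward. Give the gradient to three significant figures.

Total head at P-4: h = 210.26 m (water level in the standpipe).
Total head at P-6: h = 211.02 m.
Δh = h(P-4) − h(P-6) = 210.26 − 211.02 = -0.76 m.
Vertical separation Δz = 191.17 − 162.40 = 28.77 m.
|i_v| = |Δh| / Δz = 0.76 / 28.77 = 0.0264.
Head is higher in the deep piezometer, so vertical flow is upward (discharge condition).

|i_v| ≈ 0.0264; vertical flow is upward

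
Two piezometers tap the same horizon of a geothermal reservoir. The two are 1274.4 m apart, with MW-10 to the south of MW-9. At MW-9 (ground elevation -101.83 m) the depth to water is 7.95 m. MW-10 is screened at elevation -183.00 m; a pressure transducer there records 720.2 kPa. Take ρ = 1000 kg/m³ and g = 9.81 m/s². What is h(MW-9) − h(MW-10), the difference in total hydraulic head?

Total head at MW-9: h = -101.83 − 7.95 = -109.78 m.
Pressure head at MW-10: ψ = P/(ρg) = 720.2×1000 / (1000 × 9.81) = 73.41 m.
Total head at MW-10: h = z + ψ = -183.00 + 73.41 = -109.59 m.
Head difference: h(MW-9) − h(MW-10) = -109.78 − (-109.59) = -0.19 m.

Δh ≈ -0.19 m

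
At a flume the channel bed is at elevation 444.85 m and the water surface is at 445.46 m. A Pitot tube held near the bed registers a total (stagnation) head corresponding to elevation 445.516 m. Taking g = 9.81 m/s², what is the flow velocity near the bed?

v ≈ 1.05 m/s

Near the bed, under hydrostatic conditions, the piezometric head (z + ψ) equals the free-surface elevation, 445.46 m.
Velocity head = total − piezometric = 445.516 − 445.46 = 0.056 m.
v = √(2g·h_v) = √(2 × 9.81 × 0.056) = 1.05 m/s.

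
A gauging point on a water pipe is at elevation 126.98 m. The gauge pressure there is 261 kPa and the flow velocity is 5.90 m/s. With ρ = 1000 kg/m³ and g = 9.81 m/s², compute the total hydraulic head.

h ≈ 155.36 m

Pressure head ψ = P/(ρg) = 261×1000 / (1000 × 9.81) = 26.61 m.
Velocity head = v²/(2g) = 5.90² / (2 × 9.81) = 1.774 m.
h = z + ψ + v²/(2g) = 126.98 + 26.61 + 1.774 = 155.36 m.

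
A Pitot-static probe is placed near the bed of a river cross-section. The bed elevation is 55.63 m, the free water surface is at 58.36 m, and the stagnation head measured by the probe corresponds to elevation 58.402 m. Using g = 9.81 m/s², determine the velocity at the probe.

Near the bed, under hydrostatic conditions, the piezometric head (z + ψ) equals the free-surface elevation, 58.36 m.
Velocity head = total − piezometric = 58.402 − 58.36 = 0.042 m.
v = √(2g·h_v) = √(2 × 9.81 × 0.042) = 0.908 m/s.

v ≈ 0.908 m/s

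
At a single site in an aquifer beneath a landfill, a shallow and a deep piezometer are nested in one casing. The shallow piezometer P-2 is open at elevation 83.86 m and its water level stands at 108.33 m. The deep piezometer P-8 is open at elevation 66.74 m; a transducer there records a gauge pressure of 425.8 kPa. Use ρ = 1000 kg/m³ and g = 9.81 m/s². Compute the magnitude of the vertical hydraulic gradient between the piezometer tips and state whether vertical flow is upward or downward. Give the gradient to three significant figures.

Total head at P-2: h = 108.33 m (water level in the standpipe).
Pressure head at P-8: ψ = P/(ρg) = 425.8×1000 / (1000 × 9.81) = 43.40 m.
Total head at P-8: h = z + ψ = 66.74 + 43.40 = 110.14 m.
Δh = h(P-2) − h(P-8) = 108.33 − 110.14 = -1.81 m.
Vertical separation Δz = 83.86 − 66.74 = 17.12 m.
|i_v| = |Δh| / Δz = 1.81 / 17.12 = 0.106.
Head is higher in the deep piezometer, so vertical flow is upward (discharge condition).

|i_v| ≈ 0.106; vertical flow is upward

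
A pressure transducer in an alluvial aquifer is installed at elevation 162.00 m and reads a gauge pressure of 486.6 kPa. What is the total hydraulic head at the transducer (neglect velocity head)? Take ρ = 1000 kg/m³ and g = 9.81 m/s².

ψ = P/(ρg) = 486.6×1000 / (1000 × 9.81) = 49.60 m.
h = z + ψ = 162.00 + 49.60 = 211.60 m.

h ≈ 211.60 m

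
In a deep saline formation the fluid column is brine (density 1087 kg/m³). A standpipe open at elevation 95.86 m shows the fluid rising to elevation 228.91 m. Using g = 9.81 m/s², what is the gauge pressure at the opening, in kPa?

Pressure head ψ = h − z = 228.91 − 95.86 = 133.05 m.
P = ρgψ = 1087 × 9.81 × 133.05 = 1418775 Pa ≈ 1420 kPa.

P ≈ 1420 kPa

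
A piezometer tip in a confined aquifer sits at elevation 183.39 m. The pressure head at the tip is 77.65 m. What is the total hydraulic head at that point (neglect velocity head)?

h ≈ 261.04 m

h = z + ψ = 183.39 + 77.65 = 261.04 m.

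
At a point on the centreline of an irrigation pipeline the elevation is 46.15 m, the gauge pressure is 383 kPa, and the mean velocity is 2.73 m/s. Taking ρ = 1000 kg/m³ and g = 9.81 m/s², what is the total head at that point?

Pressure head ψ = P/(ρg) = 383×1000 / (1000 × 9.81) = 39.04 m.
Velocity head = v²/(2g) = 2.73² / (2 × 9.81) = 0.380 m.
h = z + ψ + v²/(2g) = 46.15 + 39.04 + 0.380 = 85.57 m.

h ≈ 85.57 m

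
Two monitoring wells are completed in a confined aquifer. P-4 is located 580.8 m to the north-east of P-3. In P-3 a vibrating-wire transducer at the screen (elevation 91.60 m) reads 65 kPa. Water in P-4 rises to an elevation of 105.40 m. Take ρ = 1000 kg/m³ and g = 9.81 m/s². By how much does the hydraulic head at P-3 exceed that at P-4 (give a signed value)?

Pressure head at P-3: ψ = P/(ρg) = 65×1000 / (1000 × 9.81) = 6.63 m.
Total head at P-3: h = z + ψ = 91.60 + 6.63 = 98.23 m.
Total head at P-4: h = 105.40 m (water level in the piezometer is the total head).
Head difference: h(P-3) − h(P-4) = 98.23 − 105.40 = -7.17 m.

Δh ≈ -7.17 m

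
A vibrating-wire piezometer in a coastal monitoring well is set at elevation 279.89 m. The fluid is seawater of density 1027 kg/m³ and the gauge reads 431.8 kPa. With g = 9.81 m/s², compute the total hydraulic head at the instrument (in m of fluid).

ψ = P/(ρg) = 431.8×1000 / (1027 × 9.81) = 42.86 m.
h = z + ψ = 279.89 + 42.86 = 322.75 m.

h ≈ 322.75 m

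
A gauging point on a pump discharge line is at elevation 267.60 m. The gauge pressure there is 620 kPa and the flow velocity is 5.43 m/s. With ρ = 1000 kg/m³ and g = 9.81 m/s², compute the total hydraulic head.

Pressure head ψ = P/(ρg) = 620×1000 / (1000 × 9.81) = 63.20 m.
Velocity head = v²/(2g) = 5.43² / (2 × 9.81) = 1.503 m.
h = z + ψ + v²/(2g) = 267.60 + 63.20 + 1.503 = 332.30 m.

h ≈ 332.30 m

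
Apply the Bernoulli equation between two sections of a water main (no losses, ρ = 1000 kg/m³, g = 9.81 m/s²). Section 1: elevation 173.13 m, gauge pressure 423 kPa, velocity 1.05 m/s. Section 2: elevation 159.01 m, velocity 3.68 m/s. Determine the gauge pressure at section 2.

P₂ ≈ 555 kPa

Pressure head at 1: ψ₁ = P₁/(ρg) = 423×1000 / (1000 × 9.81) = 43.12 m.
Velocity heads: v₁²/2g = 1.05²/19.62 = 0.056 m; v₂²/2g = 3.68²/19.62 = 0.690 m.
Total head H = z₁ + ψ₁ + v₁²/2g = 173.13 + 43.12 + 0.056 = 216.31 m.
ψ₂ = H − z₂ − v₂²/2g = 216.31 − 159.01 − 0.690 = 56.61 m.
P₂ = ρgψ₂ = 1000 × 9.81 × 56.61 ≈ 555 kPa.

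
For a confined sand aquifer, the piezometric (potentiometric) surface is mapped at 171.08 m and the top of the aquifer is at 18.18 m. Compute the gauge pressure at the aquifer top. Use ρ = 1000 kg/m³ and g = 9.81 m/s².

P ≈ 1500 kPa

Pressure head at the aquifer top: ψ = h − z = 171.08 − 18.18 = 152.90 m.
P = ρgψ = 1000 × 9.81 × 152.90 = 1499949 Pa ≈ 1500 kPa.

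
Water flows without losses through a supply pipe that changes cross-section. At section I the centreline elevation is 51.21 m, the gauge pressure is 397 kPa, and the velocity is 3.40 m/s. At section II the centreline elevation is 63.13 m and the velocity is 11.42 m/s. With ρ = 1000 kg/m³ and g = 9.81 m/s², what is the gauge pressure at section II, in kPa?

Pressure head at I: ψ₁ = P₁/(ρg) = 397×1000 / (1000 × 9.81) = 40.47 m.
Velocity heads: v₁²/2g = 3.40²/19.62 = 0.589 m; v₂²/2g = 11.42²/19.62 = 6.647 m.
Total head H = z₁ + ψ₁ + v₁²/2g = 51.21 + 40.47 + 0.589 = 92.27 m.
ψ₂ = H − z₂ − v₂²/2g = 92.27 − 63.13 − 6.647 = 22.49 m.
P₂ = ρgψ₂ = 1000 × 9.81 × 22.49 ≈ 221 kPa.

P₂ ≈ 221 kPa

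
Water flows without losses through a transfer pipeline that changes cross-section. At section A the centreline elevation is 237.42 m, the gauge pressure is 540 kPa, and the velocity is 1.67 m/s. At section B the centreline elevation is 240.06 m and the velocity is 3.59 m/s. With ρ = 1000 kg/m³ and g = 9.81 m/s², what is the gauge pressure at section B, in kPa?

P₂ ≈ 509 kPa

Pressure head at A: ψ₁ = P₁/(ρg) = 540×1000 / (1000 × 9.81) = 55.05 m.
Velocity heads: v₁²/2g = 1.67²/19.62 = 0.142 m; v₂²/2g = 3.59²/19.62 = 0.657 m.
Total head H = z₁ + ψ₁ + v₁²/2g = 237.42 + 55.05 + 0.142 = 292.61 m.
ψ₂ = H − z₂ − v₂²/2g = 292.61 − 240.06 − 0.657 = 51.89 m.
P₂ = ρgψ₂ = 1000 × 9.81 × 51.89 ≈ 509 kPa.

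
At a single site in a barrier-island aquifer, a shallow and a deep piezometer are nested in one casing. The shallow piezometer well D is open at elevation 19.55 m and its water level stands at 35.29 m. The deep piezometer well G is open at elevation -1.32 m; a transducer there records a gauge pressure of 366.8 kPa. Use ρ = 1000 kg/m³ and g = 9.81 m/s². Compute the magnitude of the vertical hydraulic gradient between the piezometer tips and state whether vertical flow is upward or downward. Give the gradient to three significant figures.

|i_v| ≈ 0.0374; vertical flow is upward

Total head at well D: h = 35.29 m (water level in the standpipe).
Pressure head at well G: ψ = P/(ρg) = 366.8×1000 / (1000 × 9.81) = 37.39 m.
Total head at well G: h = z + ψ = -1.32 + 37.39 = 36.07 m.
Δh = h(well D) − h(well G) = 35.29 − 36.07 = -0.78 m.
Vertical separation Δz = 19.55 − (-1.32) = 20.87 m.
|i_v| = |Δh| / Δz = 0.78 / 20.87 = 0.0374.
Head is higher in the deep piezometer, so vertical flow is upward (discharge condition).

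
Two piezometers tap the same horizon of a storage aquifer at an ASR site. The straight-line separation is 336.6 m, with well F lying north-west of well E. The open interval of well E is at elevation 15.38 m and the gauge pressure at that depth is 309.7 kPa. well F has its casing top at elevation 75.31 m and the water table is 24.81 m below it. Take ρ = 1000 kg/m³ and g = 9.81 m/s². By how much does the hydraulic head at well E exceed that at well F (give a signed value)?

Δh ≈ -3.55 m

Pressure head at well E: ψ = P/(ρg) = 309.7×1000 / (1000 × 9.81) = 31.57 m.
Total head at well E: h = z + ψ = 15.38 + 31.57 = 46.95 m.
Total head at well F: h = 75.31 − 24.81 = 50.50 m.
Head difference: h(well E) − h(well F) = 46.95 − 50.50 = -3.55 m.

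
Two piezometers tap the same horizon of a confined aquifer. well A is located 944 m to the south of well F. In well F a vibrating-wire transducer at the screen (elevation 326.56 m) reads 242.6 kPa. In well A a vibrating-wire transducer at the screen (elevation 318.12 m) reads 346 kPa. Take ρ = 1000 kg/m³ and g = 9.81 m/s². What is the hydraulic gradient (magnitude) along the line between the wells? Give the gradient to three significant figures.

i ≈ 0.00222

Pressure head at well F: ψ = P/(ρg) = 242.6×1000 / (1000 × 9.81) = 24.73 m.
Total head at well F: h = z + ψ = 326.56 + 24.73 = 351.29 m.
Pressure head at well A: ψ = P/(ρg) = 346×1000 / (1000 × 9.81) = 35.27 m.
Total head at well A: h = z + ψ = 318.12 + 35.27 = 353.39 m.
Head difference: h(well F) − h(well A) = 351.29 − 353.39 = -2.10 m.
Hydraulic gradient: i = |Δh| / L = 2.10 / 944 = 0.00222.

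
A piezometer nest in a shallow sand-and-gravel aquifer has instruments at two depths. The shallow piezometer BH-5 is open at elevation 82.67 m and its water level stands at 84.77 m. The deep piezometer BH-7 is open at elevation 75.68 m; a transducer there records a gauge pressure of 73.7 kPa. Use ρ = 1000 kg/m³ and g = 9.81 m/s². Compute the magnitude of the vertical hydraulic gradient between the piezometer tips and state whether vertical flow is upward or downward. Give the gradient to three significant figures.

|i_v| ≈ 0.226; vertical flow is downward

Total head at BH-5: h = 84.77 m (water level in the standpipe).
Pressure head at BH-7: ψ = P/(ρg) = 73.7×1000 / (1000 × 9.81) = 7.51 m.
Total head at BH-7: h = z + ψ = 75.68 + 7.51 = 83.19 m.
Δh = h(BH-5) − h(BH-7) = 84.77 − 83.19 = 1.58 m.
Vertical separation Δz = 82.67 − 75.68 = 6.99 m.
|i_v| = |Δh| / Δz = 1.58 / 6.99 = 0.226.
Head is higher in the shallow piezometer, so vertical flow is downward (recharge condition).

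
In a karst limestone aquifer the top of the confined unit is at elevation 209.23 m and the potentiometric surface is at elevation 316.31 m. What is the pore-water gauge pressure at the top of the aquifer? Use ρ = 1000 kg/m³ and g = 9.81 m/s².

Pressure head at the aquifer top: ψ = h − z = 316.31 − 209.23 = 107.08 m.
P = ρgψ = 1000 × 9.81 × 107.08 = 1050455 Pa ≈ 1050 kPa.

P ≈ 1050 kPa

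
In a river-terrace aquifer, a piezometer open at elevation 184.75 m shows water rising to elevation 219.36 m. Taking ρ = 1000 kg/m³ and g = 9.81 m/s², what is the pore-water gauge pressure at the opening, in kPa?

P ≈ 340 kPa

Pressure head ψ = h − z = 219.36 − 184.75 = 34.61 m.
P = ρgψ = 1000 × 9.81 × 34.61 = 339524 Pa ≈ 340 kPa.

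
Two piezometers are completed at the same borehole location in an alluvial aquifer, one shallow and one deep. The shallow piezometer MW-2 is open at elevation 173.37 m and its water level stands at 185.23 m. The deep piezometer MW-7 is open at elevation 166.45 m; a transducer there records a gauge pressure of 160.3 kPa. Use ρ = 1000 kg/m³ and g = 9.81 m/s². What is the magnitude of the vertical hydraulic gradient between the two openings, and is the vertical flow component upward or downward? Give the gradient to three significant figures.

Total head at MW-2: h = 185.23 m (water level in the standpipe).
Pressure head at MW-7: ψ = P/(ρg) = 160.3×1000 / (1000 × 9.81) = 16.34 m.
Total head at MW-7: h = z + ψ = 166.45 + 16.34 = 182.79 m.
Δh = h(MW-2) − h(MW-7) = 185.23 − 182.79 = 2.44 m.
Vertical separation Δz = 173.37 − 166.45 = 6.92 m.
|i_v| = |Δh| / Δz = 2.44 / 6.92 = 0.353.
Head is higher in the shallow piezometer, so vertical flow is downward (recharge condition).

|i_v| ≈ 0.353; vertical flow is downward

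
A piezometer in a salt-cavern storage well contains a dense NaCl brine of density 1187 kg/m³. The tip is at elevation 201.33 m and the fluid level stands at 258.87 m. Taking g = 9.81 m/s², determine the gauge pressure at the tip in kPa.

Pressure head ψ = h − z = 258.87 − 201.33 = 57.54 m.
P = ρgψ = 1187 × 9.81 × 57.54 = 670023 Pa ≈ 670 kPa.

P ≈ 670 kPa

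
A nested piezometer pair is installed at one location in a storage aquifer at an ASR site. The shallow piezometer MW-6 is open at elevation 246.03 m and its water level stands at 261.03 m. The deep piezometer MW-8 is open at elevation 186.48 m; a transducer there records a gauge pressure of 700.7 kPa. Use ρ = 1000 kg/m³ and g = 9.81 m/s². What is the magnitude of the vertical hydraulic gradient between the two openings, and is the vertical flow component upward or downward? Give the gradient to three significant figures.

Total head at MW-6: h = 261.03 m (water level in the standpipe).
Pressure head at MW-8: ψ = P/(ρg) = 700.7×1000 / (1000 × 9.81) = 71.43 m.
Total head at MW-8: h = z + ψ = 186.48 + 71.43 = 257.91 m.
Δh = h(MW-6) − h(MW-8) = 261.03 − 257.91 = 3.12 m.
Vertical separation Δz = 246.03 − 186.48 = 59.55 m.
|i_v| = |Δh| / Δz = 3.12 / 59.55 = 0.0524.
Head is higher in the shallow piezometer, so vertical flow is downward (recharge condition).

|i_v| ≈ 0.0524; vertical flow is downward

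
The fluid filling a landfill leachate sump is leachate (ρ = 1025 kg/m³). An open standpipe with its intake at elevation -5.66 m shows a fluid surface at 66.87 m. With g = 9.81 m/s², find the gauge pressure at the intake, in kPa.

P ≈ 729 kPa

Pressure head ψ = h − z = 66.87 − (-5.66) = 72.53 m.
P = ρgψ = 1025 × 9.81 × 72.53 = 729307 Pa ≈ 729 kPa.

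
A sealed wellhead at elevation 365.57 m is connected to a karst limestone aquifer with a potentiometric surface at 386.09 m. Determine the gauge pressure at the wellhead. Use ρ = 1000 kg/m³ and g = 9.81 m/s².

Head above the cap: Δh = 386.09 − 365.57 = 20.52 m.
P = ρgΔh = 1000 × 9.81 × 20.52 = 201301 Pa ≈ 201 kPa.

P ≈ 201 kPa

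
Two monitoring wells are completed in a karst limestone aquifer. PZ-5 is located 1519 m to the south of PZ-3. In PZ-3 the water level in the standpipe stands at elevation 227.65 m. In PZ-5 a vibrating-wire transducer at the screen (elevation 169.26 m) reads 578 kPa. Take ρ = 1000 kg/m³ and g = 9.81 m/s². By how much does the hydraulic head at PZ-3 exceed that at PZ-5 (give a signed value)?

Δh ≈ -0.53 m

Total head at PZ-3: h = 227.65 m (water level in the piezometer is the total head).
Pressure head at PZ-5: ψ = P/(ρg) = 578×1000 / (1000 × 9.81) = 58.92 m.
Total head at PZ-5: h = z + ψ = 169.26 + 58.92 = 228.18 m.
Head difference: h(PZ-3) − h(PZ-5) = 227.65 − 228.18 = -0.53 m.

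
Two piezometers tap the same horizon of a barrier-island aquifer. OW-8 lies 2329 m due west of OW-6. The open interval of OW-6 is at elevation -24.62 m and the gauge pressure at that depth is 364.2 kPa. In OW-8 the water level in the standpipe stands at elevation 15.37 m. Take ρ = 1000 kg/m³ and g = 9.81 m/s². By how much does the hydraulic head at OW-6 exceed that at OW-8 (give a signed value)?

Δh ≈ -2.86 m

Pressure head at OW-6: ψ = P/(ρg) = 364.2×1000 / (1000 × 9.81) = 37.13 m.
Total head at OW-6: h = z + ψ = -24.62 + 37.13 = 12.51 m.
Total head at OW-8: h = 15.37 m (water level in the piezometer is the total head).
Head difference: h(OW-6) − h(OW-8) = 12.51 − 15.37 = -2.86 m.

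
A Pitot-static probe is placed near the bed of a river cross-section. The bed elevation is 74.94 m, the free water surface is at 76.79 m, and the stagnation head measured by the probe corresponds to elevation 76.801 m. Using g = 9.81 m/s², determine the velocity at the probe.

v ≈ 0.465 m/s

Near the bed, under hydrostatic conditions, the piezometric head (z + ψ) equals the free-surface elevation, 76.79 m.
Velocity head = total − piezometric = 76.801 − 76.79 = 0.011 m.
v = √(2g·h_v) = √(2 × 9.81 × 0.011) = 0.465 m/s.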